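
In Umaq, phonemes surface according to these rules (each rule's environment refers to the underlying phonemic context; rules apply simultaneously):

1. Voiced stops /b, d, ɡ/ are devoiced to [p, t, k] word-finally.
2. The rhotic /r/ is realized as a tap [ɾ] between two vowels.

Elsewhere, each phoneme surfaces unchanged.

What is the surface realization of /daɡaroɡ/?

/d/ (word-initial) is in the target of rule 1 but the environment (word-finally) is not met → [d].
/a/ (between /d/ and /ɡ/) is unaffected → [a].
/ɡ/ (between /a/ and /a/) is in the target of rule 1 but the environment (word-finally) is not met → [ɡ].
/a/ — not in any rule's target class → [a].
Rule 2 applies to /r/ (between /a/ and /o/: between two vowels) → [ɾ].
/o/ stays [o].
Rule 1 applies to /ɡ/ (word-final: word-finally) → [k].

[daɡaɾok]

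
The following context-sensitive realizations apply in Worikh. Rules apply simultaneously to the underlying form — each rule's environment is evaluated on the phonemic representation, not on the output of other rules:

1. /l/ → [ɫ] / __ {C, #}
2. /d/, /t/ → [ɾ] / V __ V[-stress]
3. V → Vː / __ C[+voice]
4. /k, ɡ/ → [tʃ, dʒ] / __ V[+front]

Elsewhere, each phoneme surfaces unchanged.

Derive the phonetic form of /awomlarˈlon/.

[aːwoːmlaːrˈloːn]

/a/ (word-initial): before a voiced consonant, so rule 3 applies → [aː].
/w/ — not in any rule's target class → [w].
/o/ (between /w/ and /m/) occurs before a voiced consonant → [oː] by rule 3.
/m/ stays [m].
/l/ (between /m/ and /a/) is in the target of rule 1 but the environment (word-finally or immediately before a consonant) is not met → [l].
/a/ (between /l/ and /r/): before a voiced consonant, so rule 3 applies → [aː].
/r/ — not in any rule's target class → [r].
/l/ (between /r/ and /o/) is in the target of rule 1 but the environment (word-finally or immediately before a consonant) is not met → [l].
/o/ (between /l/ and /n/): before a voiced consonant, so rule 3 applies → [oː].
/n/ — not in any rule's target class → [n].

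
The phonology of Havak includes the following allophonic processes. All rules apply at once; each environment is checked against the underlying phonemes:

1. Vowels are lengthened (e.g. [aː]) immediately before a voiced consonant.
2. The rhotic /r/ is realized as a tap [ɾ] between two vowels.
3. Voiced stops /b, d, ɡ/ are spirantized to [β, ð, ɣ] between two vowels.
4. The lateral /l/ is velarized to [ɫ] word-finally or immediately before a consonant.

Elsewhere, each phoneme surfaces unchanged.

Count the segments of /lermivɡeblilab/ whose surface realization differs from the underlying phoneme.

5

Segments that undergo a rule: /e/ → [eː] (rule 1); /i/ → [iː] (rule 1); /e/ → [eː] (rule 1); /i/ → [iː] (rule 1); /a/ → [aː] (rule 1).
All other segments surface unchanged.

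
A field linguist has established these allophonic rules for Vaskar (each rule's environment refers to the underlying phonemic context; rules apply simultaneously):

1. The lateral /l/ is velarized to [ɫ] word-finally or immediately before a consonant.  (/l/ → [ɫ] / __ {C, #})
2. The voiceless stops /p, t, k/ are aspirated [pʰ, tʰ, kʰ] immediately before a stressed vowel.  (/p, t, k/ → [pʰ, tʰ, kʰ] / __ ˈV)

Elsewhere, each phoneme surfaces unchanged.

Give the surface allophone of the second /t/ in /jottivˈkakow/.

/t/ (between /t/ and /i/) is in the target of rule 2 but the environment (immediately before a stressed vowel) is not met → [t].

[t]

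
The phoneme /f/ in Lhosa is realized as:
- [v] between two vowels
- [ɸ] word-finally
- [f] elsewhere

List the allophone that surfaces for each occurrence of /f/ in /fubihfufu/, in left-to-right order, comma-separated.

[f], [f], [v]

Occurrence 1 (position 1): no conditioning environment matches → elsewhere allophone [f].
Occurrence 2 (position 6): no conditioning environment matches → elsewhere allophone [f].
Occurrence 3 (position 8): between two vowels → [v].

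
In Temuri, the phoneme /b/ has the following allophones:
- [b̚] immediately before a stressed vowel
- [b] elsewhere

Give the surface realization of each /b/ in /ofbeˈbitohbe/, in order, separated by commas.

[b], [b̚], [b]

Occurrence 1 (position 3): no conditioning environment matches → elsewhere allophone [b].
Occurrence 2 (position 5): immediately before a stressed vowel → [b̚].
Occurrence 3 (position 10): no conditioning environment matches → elsewhere allophone [b].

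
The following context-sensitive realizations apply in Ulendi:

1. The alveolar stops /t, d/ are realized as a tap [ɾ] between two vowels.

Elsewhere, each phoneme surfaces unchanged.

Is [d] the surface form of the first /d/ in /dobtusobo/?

Yes

/d/ (word-initial): rule 1 targets it, but not between two vowels → unchanged [d].
The actual realization is [d], which matches [d].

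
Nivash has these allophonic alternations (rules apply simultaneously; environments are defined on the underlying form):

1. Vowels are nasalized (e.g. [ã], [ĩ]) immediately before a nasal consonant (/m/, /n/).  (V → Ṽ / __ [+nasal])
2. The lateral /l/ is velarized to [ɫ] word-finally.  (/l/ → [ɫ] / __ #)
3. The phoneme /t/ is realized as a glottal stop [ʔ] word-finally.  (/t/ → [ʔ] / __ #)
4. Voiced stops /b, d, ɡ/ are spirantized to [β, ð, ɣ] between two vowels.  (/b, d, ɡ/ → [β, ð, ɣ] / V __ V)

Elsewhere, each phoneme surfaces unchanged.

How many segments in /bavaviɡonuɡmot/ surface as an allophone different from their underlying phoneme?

Segments that undergo a rule: /ɡ/ → [ɣ] (rule 4); /o/ → [õ] (rule 1); /t/ → [ʔ] (rule 3).
All other segments surface unchanged.

3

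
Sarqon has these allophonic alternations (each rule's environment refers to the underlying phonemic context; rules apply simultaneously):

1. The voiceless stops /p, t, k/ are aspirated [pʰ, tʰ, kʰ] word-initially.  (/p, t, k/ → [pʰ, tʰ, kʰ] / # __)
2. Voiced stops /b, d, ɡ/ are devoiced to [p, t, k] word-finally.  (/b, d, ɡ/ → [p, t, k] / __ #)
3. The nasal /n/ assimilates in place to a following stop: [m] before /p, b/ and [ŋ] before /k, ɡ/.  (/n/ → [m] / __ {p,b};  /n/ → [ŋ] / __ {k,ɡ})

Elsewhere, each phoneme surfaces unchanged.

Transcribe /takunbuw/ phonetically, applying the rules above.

[tʰakumbuw]

/t/ (word-initial) occurs word-initially → [tʰ] by rule 1.
/a/ (between /t/ and /k/) is unaffected → [a].
/k/ — between /a/ and /u/; rule 1 does not apply here → [k].
/u/ (between /k/ and /n/): no rule targets it → [u].
/n/ — between /u/ and /b/, before a labial or velar stop — surfaces as [m] (rule 3).
/b/ (between /n/ and /u/) is in the target of rule 2 but the environment (word-finally) is not met → [b].
/u/ — not in any rule's target class → [u].
/w/ (word-final) is unaffected → [w].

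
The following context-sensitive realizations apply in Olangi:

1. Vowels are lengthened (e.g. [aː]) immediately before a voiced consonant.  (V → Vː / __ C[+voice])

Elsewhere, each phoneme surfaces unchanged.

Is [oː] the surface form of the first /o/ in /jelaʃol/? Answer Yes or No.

Yes

/o/ meets the environment for rule 1 (before a voiced consonant) → [oː].
The actual realization is [oː], which matches [oː].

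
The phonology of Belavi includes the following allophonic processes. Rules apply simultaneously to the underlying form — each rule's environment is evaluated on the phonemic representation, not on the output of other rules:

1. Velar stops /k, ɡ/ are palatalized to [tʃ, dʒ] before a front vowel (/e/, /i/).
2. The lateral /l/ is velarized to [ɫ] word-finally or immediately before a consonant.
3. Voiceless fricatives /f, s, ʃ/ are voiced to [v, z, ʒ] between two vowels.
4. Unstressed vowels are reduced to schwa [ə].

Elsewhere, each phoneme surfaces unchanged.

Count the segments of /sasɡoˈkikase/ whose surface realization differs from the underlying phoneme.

Segments that undergo a rule: /a/ → [ə] (rule 4); /o/ → [ə] (rule 4); /k/ → [tʃ] (rule 1); /a/ → [ə] (rule 4); /s/ → [z] (rule 3); /e/ → [ə] (rule 4).
All other segments surface unchanged.

6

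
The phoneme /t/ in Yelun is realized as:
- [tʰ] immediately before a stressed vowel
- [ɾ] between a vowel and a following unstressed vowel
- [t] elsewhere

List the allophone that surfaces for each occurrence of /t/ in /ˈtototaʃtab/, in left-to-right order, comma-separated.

[tʰ], [ɾ], [ɾ], [t]

Occurrence 1 (position 1): immediately before a stressed vowel → [tʰ].
Occurrence 2 (position 3): between a vowel and an unstressed vowel → [ɾ].
Occurrence 3 (position 5): between a vowel and an unstressed vowel → [ɾ].
Occurrence 4 (position 8): no conditioning environment matches → elsewhere allophone [t].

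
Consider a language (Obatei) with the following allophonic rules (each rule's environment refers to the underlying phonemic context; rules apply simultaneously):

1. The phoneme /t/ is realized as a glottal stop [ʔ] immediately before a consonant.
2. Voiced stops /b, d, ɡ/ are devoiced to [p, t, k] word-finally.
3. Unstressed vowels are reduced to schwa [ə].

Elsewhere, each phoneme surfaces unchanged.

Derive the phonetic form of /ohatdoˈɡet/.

[əhəʔdəˈɡet]

/o/ — word-initial, in an unstressed syllable — surfaces as [ə] (rule 3).
/a/ (between /h/ and /t/): in an unstressed syllable, so rule 3 applies → [ə].
/t/ meets the environment for rule 1 (immediately before a consonant) → [ʔ].
/d/ (between /t/ and /o/) is in the target of rule 2 but the environment (word-finally) is not met → [d].
/o/ — between /d/ and /ɡ/, in an unstressed syllable — surfaces as [ə] (rule 3).
/ɡ/ (between /o/ and /e/) fails the environment for rule 2, so it stays [ɡ].
/e/ (between /ɡ/ and /t/): rule 3 targets it, but not in an unstressed syllable → unchanged [e].
/t/ (word-final) fails the environment for rule 1, so it stays [t].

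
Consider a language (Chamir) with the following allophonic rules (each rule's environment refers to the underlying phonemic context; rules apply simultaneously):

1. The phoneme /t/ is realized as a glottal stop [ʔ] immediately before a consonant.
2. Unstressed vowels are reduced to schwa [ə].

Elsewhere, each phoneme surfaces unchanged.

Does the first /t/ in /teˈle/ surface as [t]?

Yes

/t/ (word-initial) is in the target of rule 1 but the environment (immediately before a consonant) is not met → [t].
The actual realization is [t], which matches [t].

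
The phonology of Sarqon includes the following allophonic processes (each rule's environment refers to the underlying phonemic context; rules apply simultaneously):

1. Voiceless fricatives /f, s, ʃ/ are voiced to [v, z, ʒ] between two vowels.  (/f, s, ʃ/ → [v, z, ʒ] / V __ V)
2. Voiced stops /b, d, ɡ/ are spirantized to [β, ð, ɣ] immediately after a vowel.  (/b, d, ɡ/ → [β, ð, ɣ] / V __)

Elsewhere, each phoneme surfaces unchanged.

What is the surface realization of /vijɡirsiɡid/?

/v/ (word-initial) is unaffected → [v].
/i/ (between /v/ and /j/) is unaffected → [i].
/j/ stays [j].
/ɡ/ (between /j/ and /i/) is in the target of rule 2 but the environment (immediately after a vowel) is not met → [ɡ].
/i/ (between /ɡ/ and /r/) is unaffected → [i].
/r/ — not in any rule's target class → [r].
/s/ — between /r/ and /i/; rule 1 does not apply here → [s].
/i/ stays [i].
/ɡ/ (between /i/ and /i/): immediately after a vowel, so rule 2 applies → [ɣ].
/i/ (between /ɡ/ and /d/): no rule targets it → [i].
/d/ (word-final): immediately after a vowel, so rule 2 applies → [ð].

[vijɡirsiɣið]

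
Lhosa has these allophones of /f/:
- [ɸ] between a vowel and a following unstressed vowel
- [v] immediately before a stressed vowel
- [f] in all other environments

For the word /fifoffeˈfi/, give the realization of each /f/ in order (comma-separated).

Occurrence 1 (position 1): no conditioning environment matches → elsewhere allophone [f].
Occurrence 2 (position 3): between a vowel and a following unstressed vowel → [ɸ].
Occurrence 3 (position 5): no conditioning environment matches → elsewhere allophone [f].
Occurrence 4 (position 6): no conditioning environment matches → elsewhere allophone [f].
Occurrence 5 (position 8): immediately before a stressed vowel → [v].

[f], [ɸ], [f], [f], [v]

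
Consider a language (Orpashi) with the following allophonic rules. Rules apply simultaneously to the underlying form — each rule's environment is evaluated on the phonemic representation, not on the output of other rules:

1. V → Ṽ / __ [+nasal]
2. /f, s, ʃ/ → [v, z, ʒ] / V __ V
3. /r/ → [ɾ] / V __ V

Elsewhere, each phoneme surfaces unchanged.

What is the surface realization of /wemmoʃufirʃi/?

/w/ — not in any rule's target class → [w].
/e/ meets the environment for rule 1 (before a nasal consonant) → [ẽ].
/m/ — not in any rule's target class → [m].
/m/ — not in any rule's target class → [m].
/o/ (between /m/ and /ʃ/): rule 1 targets it, but not before a nasal consonant → unchanged [o].
/ʃ/ (between /o/ and /u/) occurs between two vowels → [ʒ] by rule 2.
/u/ (between /ʃ/ and /f/): rule 1 targets it, but not before a nasal consonant → unchanged [u].
/f/ (between /u/ and /i/): between two vowels, so rule 2 applies → [v].
/i/ (between /f/ and /r/) fails the environment for rule 1, so it stays [i].
/r/ (between /i/ and /ʃ/) is in the target of rule 3 but the environment (between two vowels) is not met → [r].
/ʃ/ (between /r/ and /i/) fails the environment for rule 2, so it stays [ʃ].
/i/ (word-final) fails the environment for rule 1, so it stays [i].

[wẽmmoʒuvirʃi]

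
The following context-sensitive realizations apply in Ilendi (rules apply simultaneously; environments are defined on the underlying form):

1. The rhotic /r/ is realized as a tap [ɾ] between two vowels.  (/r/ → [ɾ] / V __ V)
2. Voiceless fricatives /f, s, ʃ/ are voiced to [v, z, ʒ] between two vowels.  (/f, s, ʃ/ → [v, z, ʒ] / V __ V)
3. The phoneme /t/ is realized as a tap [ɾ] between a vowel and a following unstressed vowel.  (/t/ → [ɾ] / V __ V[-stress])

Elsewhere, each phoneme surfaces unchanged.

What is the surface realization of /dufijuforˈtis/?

[duvijuvorˈtis]

/d/ stays [d].
/u/ (between /d/ and /f/) is unaffected → [u].
/f/ (between /u/ and /i/) occurs between two vowels → [v] by rule 2.
/i/ — not in any rule's target class → [i].
/j/ stays [j].
/u/ — not in any rule's target class → [u].
/f/ — between /u/ and /o/, between two vowels — surfaces as [v] (rule 2).
/o/ stays [o].
/r/ (between /o/ and /t/) is in the target of rule 1 but the environment (between two vowels) is not met → [r].
/t/ (between /r/ and /i/) is in the target of rule 3 but the environment (between a vowel and a following unstressed vowel) is not met → [t].
/i/ — not in any rule's target class → [i].
/s/ (word-final) fails the environment for rule 2, so it stays [s].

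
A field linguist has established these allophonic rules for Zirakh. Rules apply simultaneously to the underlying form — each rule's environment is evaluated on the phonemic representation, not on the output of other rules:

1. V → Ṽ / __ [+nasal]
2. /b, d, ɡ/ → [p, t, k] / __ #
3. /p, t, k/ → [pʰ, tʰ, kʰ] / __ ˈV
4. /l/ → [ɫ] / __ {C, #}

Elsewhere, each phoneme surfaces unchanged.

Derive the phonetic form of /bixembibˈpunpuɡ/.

[bixẽmbibˈpʰũnpuk]

/b/ (word-initial) is in the target of rule 2 but the environment (word-finally) is not met → [b].
/i/ (between /b/ and /x/): rule 1 targets it, but not before a nasal consonant → unchanged [i].
/e/ (between /x/ and /m/) occurs before a nasal consonant → [ẽ] by rule 1.
/b/ (between /m/ and /i/) fails the environment for rule 2, so it stays [b].
/i/ (between /b/ and /b/): rule 1 targets it, but not before a nasal consonant → unchanged [i].
/b/ (between /i/ and /p/) fails the environment for rule 2, so it stays [b].
/p/ meets the environment for rule 3 (immediately before a stressed vowel) → [pʰ].
Rule 1 applies to /u/ (between /p/ and /n/: before a nasal consonant) → [ũ].
/p/ (between /n/ and /u/) fails the environment for rule 3, so it stays [p].
/u/ — between /p/ and /ɡ/; rule 1 does not apply here → [u].
/ɡ/ — word-final, word-finally — surfaces as [k] (rule 2).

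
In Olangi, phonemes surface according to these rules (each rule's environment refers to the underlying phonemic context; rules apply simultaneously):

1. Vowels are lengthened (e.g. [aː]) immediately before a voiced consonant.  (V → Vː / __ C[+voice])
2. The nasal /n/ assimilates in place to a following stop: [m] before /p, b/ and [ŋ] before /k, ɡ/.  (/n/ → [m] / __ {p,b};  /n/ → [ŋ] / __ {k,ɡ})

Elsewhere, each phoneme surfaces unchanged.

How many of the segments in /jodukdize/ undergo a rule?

2

Segments that undergo a rule: /o/ → [oː] (rule 1); /i/ → [iː] (rule 1).
All other segments surface unchanged.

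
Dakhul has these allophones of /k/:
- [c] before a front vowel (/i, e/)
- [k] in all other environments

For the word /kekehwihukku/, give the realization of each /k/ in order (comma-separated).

Occurrence 1 (position 1): before a front vowel → [c].
Occurrence 2 (position 3): before a front vowel → [c].
Occurrence 3 (position 10): no conditioning environment matches → elsewhere allophone [k].
Occurrence 4 (position 11): no conditioning environment matches → elsewhere allophone [k].

[c], [c], [k], [k]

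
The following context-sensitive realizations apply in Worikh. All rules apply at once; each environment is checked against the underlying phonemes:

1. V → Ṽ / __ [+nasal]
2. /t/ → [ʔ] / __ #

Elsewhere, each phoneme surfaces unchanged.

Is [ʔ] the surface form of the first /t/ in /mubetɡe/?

/t/ — between /e/ and /ɡ/; rule 2 does not apply here → [t].
The actual realization is [t], not [ʔ].

No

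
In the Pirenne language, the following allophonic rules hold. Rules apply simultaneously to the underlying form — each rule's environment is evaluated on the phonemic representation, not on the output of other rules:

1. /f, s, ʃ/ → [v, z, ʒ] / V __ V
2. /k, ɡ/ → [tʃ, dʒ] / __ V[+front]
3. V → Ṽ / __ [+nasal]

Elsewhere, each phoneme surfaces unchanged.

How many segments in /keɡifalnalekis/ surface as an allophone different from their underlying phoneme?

4

Segments that undergo a rule: /k/ → [tʃ] (rule 2); /ɡ/ → [dʒ] (rule 2); /f/ → [v] (rule 1); /k/ → [tʃ] (rule 2).
All other segments surface unchanged.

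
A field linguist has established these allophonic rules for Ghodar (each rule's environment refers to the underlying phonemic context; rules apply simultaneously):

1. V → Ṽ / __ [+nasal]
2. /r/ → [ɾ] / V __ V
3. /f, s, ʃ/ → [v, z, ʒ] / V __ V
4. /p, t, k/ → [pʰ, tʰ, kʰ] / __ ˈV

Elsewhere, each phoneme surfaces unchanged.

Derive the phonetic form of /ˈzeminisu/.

/z/ (word-initial): no rule targets it → [z].
/e/ (between /z/ and /m/) occurs before a nasal consonant → [ẽ] by rule 1.
/m/ (between /e/ and /i/) is unaffected → [m].
/i/ (between /m/ and /n/): before a nasal consonant, so rule 1 applies → [ĩ].
/n/ — not in any rule's target class → [n].
/i/ (between /n/ and /s/) is in the target of rule 1 but the environment (before a nasal consonant) is not met → [i].
/s/ meets the environment for rule 3 (between two vowels) → [z].
/u/ (word-final): rule 1 targets it, but not before a nasal consonant → unchanged [u].

[ˈzẽmĩnizu]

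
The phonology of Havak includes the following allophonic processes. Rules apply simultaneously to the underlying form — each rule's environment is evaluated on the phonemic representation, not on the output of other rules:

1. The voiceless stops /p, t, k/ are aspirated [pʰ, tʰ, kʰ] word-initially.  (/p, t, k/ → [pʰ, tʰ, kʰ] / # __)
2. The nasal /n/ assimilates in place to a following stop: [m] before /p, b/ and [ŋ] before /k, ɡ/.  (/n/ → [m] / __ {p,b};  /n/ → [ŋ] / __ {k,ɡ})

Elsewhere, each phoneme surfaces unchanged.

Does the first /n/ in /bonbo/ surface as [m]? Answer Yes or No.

Yes

/n/ — between /o/ and /b/, before a labial or velar stop — surfaces as [m] (rule 2).
The actual realization is [m], which matches [m].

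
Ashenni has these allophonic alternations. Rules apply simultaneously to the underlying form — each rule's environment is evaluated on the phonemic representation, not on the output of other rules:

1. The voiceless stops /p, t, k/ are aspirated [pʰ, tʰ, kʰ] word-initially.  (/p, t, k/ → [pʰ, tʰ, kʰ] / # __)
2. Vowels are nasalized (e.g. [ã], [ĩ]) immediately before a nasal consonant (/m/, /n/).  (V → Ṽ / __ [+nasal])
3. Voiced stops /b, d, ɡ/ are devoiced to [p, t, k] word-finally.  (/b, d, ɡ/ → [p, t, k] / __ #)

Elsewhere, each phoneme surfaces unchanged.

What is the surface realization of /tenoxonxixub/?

/t/ — word-initial, word-initially — surfaces as [tʰ] (rule 1).
Rule 2 applies to /e/ (between /t/ and /n/: before a nasal consonant) → [ẽ].
/n/ stays [n].
/o/ (between /n/ and /x/) fails the environment for rule 2, so it stays [o].
/x/ — not in any rule's target class → [x].
/o/ — between /x/ and /n/, before a nasal consonant — surfaces as [õ] (rule 2).
/n/ — not in any rule's target class → [n].
/x/ — not in any rule's target class → [x].
/i/ (between /x/ and /x/) is in the target of rule 2 but the environment (before a nasal consonant) is not met → [i].
/x/ — not in any rule's target class → [x].
/u/ (between /x/ and /b/) fails the environment for rule 2, so it stays [u].
/b/ — word-final, word-finally — surfaces as [p] (rule 3).

[tʰẽnoxõnxixup]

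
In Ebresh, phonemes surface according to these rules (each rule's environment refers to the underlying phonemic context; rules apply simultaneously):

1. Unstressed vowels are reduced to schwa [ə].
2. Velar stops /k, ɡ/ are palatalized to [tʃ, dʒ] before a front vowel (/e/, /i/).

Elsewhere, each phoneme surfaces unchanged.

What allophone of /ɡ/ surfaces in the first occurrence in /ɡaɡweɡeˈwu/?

/ɡ/ (word-initial) is in the target of rule 2 but the environment (before a front vowel) is not met → [ɡ].

[ɡ]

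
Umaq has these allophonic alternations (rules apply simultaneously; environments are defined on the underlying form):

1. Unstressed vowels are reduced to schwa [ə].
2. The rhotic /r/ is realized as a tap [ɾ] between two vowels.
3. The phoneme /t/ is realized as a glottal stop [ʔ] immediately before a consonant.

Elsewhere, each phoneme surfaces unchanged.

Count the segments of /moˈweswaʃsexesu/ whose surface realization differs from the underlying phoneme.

Segments that undergo a rule: /o/ → [ə] (rule 1); /a/ → [ə] (rule 1); /e/ → [ə] (rule 1); /e/ → [ə] (rule 1); /u/ → [ə] (rule 1).
All other segments surface unchanged.

5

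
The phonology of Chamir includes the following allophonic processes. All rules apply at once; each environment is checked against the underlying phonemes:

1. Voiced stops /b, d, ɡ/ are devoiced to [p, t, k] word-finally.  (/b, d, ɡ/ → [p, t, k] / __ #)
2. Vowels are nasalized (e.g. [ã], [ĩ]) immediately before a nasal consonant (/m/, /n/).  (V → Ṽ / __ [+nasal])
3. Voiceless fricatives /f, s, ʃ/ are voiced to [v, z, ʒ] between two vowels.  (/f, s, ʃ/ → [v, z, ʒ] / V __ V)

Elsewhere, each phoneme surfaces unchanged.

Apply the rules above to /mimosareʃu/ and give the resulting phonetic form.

/m/ (word-initial) is unaffected → [m].
/i/ (between /m/ and /m/): before a nasal consonant, so rule 2 applies → [ĩ].
/m/ (between /i/ and /o/): no rule targets it → [m].
/o/ — between /m/ and /s/; rule 2 does not apply here → [o].
/s/ — between /o/ and /a/, between two vowels — surfaces as [z] (rule 3).
/a/ — between /s/ and /r/; rule 2 does not apply here → [a].
/r/ (between /a/ and /e/): no rule targets it → [r].
/e/ — between /r/ and /ʃ/; rule 2 does not apply here → [e].
/ʃ/ meets the environment for rule 3 (between two vowels) → [ʒ].
/u/ (word-final) fails the environment for rule 2, so it stays [u].

[mĩmozareʒu]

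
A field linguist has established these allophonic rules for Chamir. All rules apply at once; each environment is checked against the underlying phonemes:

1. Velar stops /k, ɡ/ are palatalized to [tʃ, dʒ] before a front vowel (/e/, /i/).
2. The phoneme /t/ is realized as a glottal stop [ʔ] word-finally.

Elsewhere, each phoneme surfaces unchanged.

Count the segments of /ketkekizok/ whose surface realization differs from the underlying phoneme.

Segments that undergo a rule: /k/ → [tʃ] (rule 1); /k/ → [tʃ] (rule 1); /k/ → [tʃ] (rule 1).
All other segments surface unchanged.

3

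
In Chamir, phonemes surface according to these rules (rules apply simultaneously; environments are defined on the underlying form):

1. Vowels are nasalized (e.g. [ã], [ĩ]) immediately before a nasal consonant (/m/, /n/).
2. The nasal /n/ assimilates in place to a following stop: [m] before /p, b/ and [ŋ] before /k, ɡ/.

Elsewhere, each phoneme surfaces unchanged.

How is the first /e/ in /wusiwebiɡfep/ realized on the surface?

[e]

/e/ (between /w/ and /b/) is in the target of rule 1 but the environment (before a nasal consonant) is not met → [e].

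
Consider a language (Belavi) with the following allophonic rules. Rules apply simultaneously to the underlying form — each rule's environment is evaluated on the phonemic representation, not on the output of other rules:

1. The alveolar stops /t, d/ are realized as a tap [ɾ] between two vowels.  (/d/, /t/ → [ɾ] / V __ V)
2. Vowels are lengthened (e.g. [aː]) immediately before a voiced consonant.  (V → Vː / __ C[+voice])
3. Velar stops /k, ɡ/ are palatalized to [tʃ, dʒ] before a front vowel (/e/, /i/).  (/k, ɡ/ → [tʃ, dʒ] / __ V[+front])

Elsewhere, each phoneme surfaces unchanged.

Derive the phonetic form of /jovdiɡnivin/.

[joːvdiːɡniːviːn]

/j/ (word-initial) is unaffected → [j].
/o/ — between /j/ and /v/, before a voiced consonant — surfaces as [oː] (rule 2).
/v/ (between /o/ and /d/) is unaffected → [v].
/d/ — between /v/ and /i/; rule 1 does not apply here → [d].
/i/ — between /d/ and /ɡ/, before a voiced consonant — surfaces as [iː] (rule 2).
/ɡ/ — between /i/ and /n/; rule 3 does not apply here → [ɡ].
/n/ (between /ɡ/ and /i/): no rule targets it → [n].
Rule 2 applies to /i/ (between /n/ and /v/: before a voiced consonant) → [iː].
/v/ (between /i/ and /i/) is unaffected → [v].
/i/ (between /v/ and /n/): before a voiced consonant, so rule 2 applies → [iː].
/n/ — not in any rule's target class → [n].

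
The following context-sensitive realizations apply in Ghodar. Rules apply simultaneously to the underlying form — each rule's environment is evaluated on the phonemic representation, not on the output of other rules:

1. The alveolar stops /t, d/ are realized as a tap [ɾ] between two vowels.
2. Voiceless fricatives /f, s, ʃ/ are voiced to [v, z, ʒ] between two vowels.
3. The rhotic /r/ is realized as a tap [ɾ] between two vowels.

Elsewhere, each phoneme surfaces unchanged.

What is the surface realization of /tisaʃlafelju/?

/t/ (word-initial) fails the environment for rule 1, so it stays [t].
/s/ — between /i/ and /a/, between two vowels — surfaces as [z] (rule 2).
/ʃ/ (between /a/ and /l/) is in the target of rule 2 but the environment (between two vowels) is not met → [ʃ].
/f/ (between /a/ and /e/): between two vowels, so rule 2 applies → [v].

[tizaʃlavelju]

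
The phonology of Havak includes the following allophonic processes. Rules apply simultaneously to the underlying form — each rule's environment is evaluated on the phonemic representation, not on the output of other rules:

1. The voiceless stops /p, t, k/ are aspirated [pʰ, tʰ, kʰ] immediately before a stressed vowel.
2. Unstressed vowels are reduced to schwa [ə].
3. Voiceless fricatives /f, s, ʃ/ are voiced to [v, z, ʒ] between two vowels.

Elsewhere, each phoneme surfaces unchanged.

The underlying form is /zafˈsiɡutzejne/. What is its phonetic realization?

/z/ stays [z].
/a/ (between /z/ and /f/) occurs in an unstressed syllable → [ə] by rule 2.
/f/ (between /a/ and /s/): rule 3 targets it, but not between two vowels → unchanged [f].
/s/ (between /f/ and /i/) is in the target of rule 3 but the environment (between two vowels) is not met → [s].
/i/ (between /s/ and /ɡ/): rule 2 targets it, but not in an unstressed syllable → unchanged [i].
/ɡ/ — not in any rule's target class → [ɡ].
/u/ (between /ɡ/ and /t/) occurs in an unstressed syllable → [ə] by rule 2.
/t/ (between /u/ and /z/) fails the environment for rule 1, so it stays [t].
/z/ stays [z].
/e/ — between /z/ and /j/, in an unstressed syllable — surfaces as [ə] (rule 2).
/j/ stays [j].
/n/ (between /j/ and /e/): no rule targets it → [n].
Rule 2 applies to /e/ (word-final: in an unstressed syllable) → [ə].

[zəfˈsiɡətzəjnə]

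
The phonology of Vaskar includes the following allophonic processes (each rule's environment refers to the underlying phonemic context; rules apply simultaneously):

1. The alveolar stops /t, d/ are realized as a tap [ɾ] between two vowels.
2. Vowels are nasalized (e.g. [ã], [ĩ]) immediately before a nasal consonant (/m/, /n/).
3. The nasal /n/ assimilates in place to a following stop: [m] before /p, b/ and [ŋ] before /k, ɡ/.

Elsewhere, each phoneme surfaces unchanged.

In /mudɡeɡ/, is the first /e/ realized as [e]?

Yes

/e/ — between /ɡ/ and /ɡ/; rule 2 does not apply here → [e].
The actual realization is [e], which matches [e].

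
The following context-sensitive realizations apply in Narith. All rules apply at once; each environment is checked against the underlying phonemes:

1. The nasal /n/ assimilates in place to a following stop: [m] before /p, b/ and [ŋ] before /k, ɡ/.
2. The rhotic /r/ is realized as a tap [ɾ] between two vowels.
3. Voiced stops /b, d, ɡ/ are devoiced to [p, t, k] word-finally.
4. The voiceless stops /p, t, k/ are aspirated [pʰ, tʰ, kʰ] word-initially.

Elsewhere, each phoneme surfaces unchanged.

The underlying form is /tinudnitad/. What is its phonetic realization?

/t/ — word-initial, word-initially — surfaces as [tʰ] (rule 4).
/n/ (between /i/ and /u/): rule 1 targets it, but not before a labial or velar stop → unchanged [n].
/d/ (between /u/ and /n/) fails the environment for rule 3, so it stays [d].
/n/ (between /d/ and /i/) fails the environment for rule 1, so it stays [n].
/t/ (between /i/ and /a/) fails the environment for rule 4, so it stays [t].
/d/ — word-final, word-finally — surfaces as [t] (rule 3).

[tʰinudnitat]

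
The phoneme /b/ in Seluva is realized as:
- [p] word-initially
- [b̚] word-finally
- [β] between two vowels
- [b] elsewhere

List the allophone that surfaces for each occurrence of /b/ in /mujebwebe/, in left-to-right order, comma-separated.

Occurrence 1 (position 5): no conditioning environment matches → elsewhere allophone [b].
Occurrence 2 (position 8): between two vowels → [β].

[b], [β]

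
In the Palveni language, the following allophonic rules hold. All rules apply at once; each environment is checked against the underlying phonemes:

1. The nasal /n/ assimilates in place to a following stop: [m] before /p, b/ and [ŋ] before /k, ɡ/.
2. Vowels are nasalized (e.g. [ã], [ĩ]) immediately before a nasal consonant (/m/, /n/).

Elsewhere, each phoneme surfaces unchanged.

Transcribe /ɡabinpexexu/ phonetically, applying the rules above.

/ɡ/ stays [ɡ].
/a/ (between /ɡ/ and /b/) fails the environment for rule 2, so it stays [a].
/b/ (between /a/ and /i/): no rule targets it → [b].
/i/ (between /b/ and /n/): before a nasal consonant, so rule 2 applies → [ĩ].
/n/ meets the environment for rule 1 (before a labial or velar stop) → [m].
/p/ (between /n/ and /e/): no rule targets it → [p].
/e/ (between /p/ and /x/) fails the environment for rule 2, so it stays [e].
/x/ (between /e/ and /e/): no rule targets it → [x].
/e/ (between /x/ and /x/) is in the target of rule 2 but the environment (before a nasal consonant) is not met → [e].
/x/ (between /e/ and /u/): no rule targets it → [x].
/u/ — word-final; rule 2 does not apply here → [u].

[ɡabĩmpexexu]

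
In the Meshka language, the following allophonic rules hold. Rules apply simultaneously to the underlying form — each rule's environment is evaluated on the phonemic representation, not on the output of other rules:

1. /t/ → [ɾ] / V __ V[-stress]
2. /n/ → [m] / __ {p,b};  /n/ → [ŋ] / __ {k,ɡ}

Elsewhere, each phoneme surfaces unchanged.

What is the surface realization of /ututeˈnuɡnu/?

/u/ stays [u].
/t/ (between /u/ and /u/): between a vowel and a following unstressed vowel, so rule 1 applies → [ɾ].
/u/ stays [u].
/t/ (between /u/ and /e/) occurs between a vowel and a following unstressed vowel → [ɾ] by rule 1.
/e/ stays [e].
/n/ (between /e/ and /u/) fails the environment for rule 2, so it stays [n].
/u/ (between /n/ and /ɡ/): no rule targets it → [u].
/ɡ/ (between /u/ and /n/): no rule targets it → [ɡ].
/n/ (between /ɡ/ and /u/) is in the target of rule 2 but the environment (before a labial or velar stop) is not met → [n].
/u/ stays [u].

[uɾuɾeˈnuɡnu]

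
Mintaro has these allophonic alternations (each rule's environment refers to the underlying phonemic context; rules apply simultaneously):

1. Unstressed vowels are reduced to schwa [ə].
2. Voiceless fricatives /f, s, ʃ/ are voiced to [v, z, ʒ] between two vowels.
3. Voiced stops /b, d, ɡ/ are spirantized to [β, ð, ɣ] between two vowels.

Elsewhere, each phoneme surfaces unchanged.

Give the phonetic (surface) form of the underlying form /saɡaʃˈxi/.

/s/ (word-initial) fails the environment for rule 2, so it stays [s].
/a/ — between /s/ and /ɡ/, in an unstressed syllable — surfaces as [ə] (rule 1).
/ɡ/ meets the environment for rule 3 (between two vowels) → [ɣ].
/a/ (between /ɡ/ and /ʃ/): in an unstressed syllable, so rule 1 applies → [ə].
/ʃ/ (between /a/ and /x/) is in the target of rule 2 but the environment (between two vowels) is not met → [ʃ].
/i/ — word-final; rule 1 does not apply here → [i].

[səɣəʃˈxi]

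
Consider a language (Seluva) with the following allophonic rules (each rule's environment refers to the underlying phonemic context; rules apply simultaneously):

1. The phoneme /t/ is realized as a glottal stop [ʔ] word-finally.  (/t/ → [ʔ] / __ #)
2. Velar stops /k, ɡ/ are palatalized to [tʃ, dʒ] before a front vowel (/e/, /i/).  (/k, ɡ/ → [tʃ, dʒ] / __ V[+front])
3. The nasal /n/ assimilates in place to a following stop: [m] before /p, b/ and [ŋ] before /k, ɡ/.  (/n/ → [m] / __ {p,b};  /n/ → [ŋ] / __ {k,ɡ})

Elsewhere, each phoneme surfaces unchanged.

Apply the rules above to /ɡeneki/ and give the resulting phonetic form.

Rule 2 applies to /ɡ/ (word-initial: before a front vowel) → [dʒ].
/e/ stays [e].
/n/ — between /e/ and /e/; rule 3 does not apply here → [n].
/e/ (between /n/ and /k/): no rule targets it → [e].
/k/ meets the environment for rule 2 (before a front vowel) → [tʃ].
/i/ — not in any rule's target class → [i].

[dʒenetʃi]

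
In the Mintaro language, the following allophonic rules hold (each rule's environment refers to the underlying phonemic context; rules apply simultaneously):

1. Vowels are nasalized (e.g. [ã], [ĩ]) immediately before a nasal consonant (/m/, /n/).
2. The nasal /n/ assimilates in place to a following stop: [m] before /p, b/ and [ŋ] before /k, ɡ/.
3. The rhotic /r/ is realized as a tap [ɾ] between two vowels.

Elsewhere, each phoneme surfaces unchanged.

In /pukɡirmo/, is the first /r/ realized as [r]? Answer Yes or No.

/r/ (between /i/ and /m/) is in the target of rule 3 but the environment (between two vowels) is not met → [r].
The actual realization is [r], which matches [r].

Yes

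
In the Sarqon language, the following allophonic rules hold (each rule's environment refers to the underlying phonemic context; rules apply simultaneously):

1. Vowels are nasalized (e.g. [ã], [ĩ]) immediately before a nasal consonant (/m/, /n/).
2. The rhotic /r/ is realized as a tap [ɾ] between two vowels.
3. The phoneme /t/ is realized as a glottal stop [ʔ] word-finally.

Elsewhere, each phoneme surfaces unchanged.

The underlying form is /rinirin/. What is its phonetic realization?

/r/ — word-initial; rule 2 does not apply here → [r].
/i/ (between /r/ and /n/): before a nasal consonant, so rule 1 applies → [ĩ].
/n/ (between /i/ and /i/): no rule targets it → [n].
/i/ (between /n/ and /r/): rule 1 targets it, but not before a nasal consonant → unchanged [i].
/r/ (between /i/ and /i/) occurs between two vowels → [ɾ] by rule 2.
/i/ — between /r/ and /n/, before a nasal consonant — surfaces as [ĩ] (rule 1).
/n/ — not in any rule's target class → [n].

[rĩniɾĩn]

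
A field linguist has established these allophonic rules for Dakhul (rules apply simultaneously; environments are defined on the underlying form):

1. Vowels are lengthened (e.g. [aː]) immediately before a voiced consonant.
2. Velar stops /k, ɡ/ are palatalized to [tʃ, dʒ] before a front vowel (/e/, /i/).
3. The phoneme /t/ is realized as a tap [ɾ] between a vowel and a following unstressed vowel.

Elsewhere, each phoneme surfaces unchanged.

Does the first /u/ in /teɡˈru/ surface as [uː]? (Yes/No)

No

/u/ — word-final; rule 1 does not apply here → [u].
The actual realization is [u], not [uː].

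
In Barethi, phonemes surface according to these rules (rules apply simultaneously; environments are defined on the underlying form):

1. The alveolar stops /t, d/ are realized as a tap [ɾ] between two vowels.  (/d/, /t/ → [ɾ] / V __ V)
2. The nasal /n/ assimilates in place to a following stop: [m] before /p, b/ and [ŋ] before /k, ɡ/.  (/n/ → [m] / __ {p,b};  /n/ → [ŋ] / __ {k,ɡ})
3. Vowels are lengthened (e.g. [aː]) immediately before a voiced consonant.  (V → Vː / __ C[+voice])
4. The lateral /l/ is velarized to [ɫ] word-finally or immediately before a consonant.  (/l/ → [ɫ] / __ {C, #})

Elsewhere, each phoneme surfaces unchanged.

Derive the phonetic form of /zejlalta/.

[zeːjlaːɫta]

/e/ meets the environment for rule 3 (before a voiced consonant) → [eː].
/l/ (between /j/ and /a/): rule 4 targets it, but not word-finally or immediately before a consonant → unchanged [l].
/a/ meets the environment for rule 3 (before a voiced consonant) → [aː].
/l/ meets the environment for rule 4 (word-finally or immediately before a consonant) → [ɫ].
/t/ — between /l/ and /a/; rule 1 does not apply here → [t].
/a/ — word-final; rule 3 does not apply here → [a].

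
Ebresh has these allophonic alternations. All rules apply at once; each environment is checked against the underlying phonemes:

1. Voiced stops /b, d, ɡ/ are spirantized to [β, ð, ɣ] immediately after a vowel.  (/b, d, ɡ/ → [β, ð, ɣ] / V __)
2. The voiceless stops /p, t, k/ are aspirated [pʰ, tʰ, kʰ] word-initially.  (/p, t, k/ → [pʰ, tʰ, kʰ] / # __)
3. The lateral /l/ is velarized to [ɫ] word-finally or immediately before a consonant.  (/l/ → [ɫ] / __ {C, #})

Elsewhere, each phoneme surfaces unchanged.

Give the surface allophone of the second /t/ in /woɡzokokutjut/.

/t/ (word-final) is in the target of rule 2 but the environment (word-initially) is not met → [t].

[t]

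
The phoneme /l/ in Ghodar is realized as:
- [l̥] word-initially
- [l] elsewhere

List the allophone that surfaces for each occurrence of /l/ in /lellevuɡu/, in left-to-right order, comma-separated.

Occurrence 1 (position 1): word-initially → [l̥].
Occurrence 2 (position 3): no conditioning environment matches → elsewhere allophone [l].
Occurrence 3 (position 4): no conditioning environment matches → elsewhere allophone [l].

[l̥], [l], [l]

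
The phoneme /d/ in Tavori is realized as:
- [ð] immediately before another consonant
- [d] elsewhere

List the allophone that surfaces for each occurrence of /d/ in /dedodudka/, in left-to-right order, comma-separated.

[d], [d], [d], [ð]

Occurrence 1 (position 1): no conditioning environment matches → elsewhere allophone [d].
Occurrence 2 (position 3): no conditioning environment matches → elsewhere allophone [d].
Occurrence 3 (position 5): no conditioning environment matches → elsewhere allophone [d].
Occurrence 4 (position 7): immediately before another consonant → [ð].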